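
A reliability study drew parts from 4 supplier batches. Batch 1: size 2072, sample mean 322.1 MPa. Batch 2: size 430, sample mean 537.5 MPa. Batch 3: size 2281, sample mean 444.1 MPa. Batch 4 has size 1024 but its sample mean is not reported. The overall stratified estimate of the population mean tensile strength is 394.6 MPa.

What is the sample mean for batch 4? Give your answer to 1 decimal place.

Σ Nₕx̄ₕ = N·μ, so 1024·x̄_4 = 5807·394.6 − (2072·322.1 + 430·537.5 + 2281·444.1).
= 2291442.2 − 1911508.3 = 379933.9.
x̄_4 = 379933.9 / 1024 = 371.029... → 371.0.

371.0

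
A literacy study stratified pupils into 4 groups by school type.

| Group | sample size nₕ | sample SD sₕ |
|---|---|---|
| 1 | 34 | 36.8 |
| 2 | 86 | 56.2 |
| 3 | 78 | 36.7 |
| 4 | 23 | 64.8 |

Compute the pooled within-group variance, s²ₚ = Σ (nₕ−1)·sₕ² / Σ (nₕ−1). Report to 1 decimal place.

2346.8

Degrees of freedom: 33 + 85 + 77 + 22 = 217.
Σ(nₕ−1)sₕ² = 33·1354.24 + 85·3158.44 + 77·1346.89 + 22·4199.04 = 509246.73.
s²ₚ = 509246.73 / 217 = 2346.759... → 2346.8.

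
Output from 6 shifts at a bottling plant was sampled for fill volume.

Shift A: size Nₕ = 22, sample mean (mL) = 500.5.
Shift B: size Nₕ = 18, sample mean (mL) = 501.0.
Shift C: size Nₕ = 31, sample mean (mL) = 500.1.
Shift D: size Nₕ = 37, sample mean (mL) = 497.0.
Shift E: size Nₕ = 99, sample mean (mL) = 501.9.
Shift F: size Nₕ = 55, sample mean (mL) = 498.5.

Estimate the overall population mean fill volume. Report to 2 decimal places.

N = 22 + 18 + 31 + 37 + 99 + 55 = 262.
The stratified mean weights each stratum mean by its population share Nₕ/N.
Σ Nₕx̄ₕ = 22·500.5 + 18·501.0 + 31·500.1 + 37·497.0 + 99·501.9 + 55·498.5 = 11011 + 9018 + 15503.1 + 18389 + 49688.1 + 27417.5 = 131026.7.
Divide by N: 131026.7 / 262 = 500.1019... → 500.10.

500.10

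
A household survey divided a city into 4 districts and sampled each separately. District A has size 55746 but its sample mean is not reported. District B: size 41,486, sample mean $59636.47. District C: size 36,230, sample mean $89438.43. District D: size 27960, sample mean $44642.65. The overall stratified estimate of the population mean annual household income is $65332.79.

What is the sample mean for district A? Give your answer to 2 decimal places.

Σ Nₕx̄ₕ = N·μ, so 55746·x̄_A = 161422·65332.79 − (41486·59636.47 + 36230·89438.43 + 27960·44642.65).
= 10546149627.38 − 6962641407.32 = 3583508220.06.
x̄_A = 3583508220.06 / 55746 = 64282.7866... → 64282.79.

64282.79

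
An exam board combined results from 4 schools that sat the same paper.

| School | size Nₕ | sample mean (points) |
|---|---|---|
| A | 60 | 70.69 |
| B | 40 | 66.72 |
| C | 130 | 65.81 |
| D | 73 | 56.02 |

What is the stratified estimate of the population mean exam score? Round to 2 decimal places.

x̄_st = (Σ Nₕx̄ₕ) / (Σ Nₕ) = (60·70.69 + 40·66.72 + 130·65.81 + 73·56.02) / 303
= 19554.96 / 303 = 64.5378... → 64.54.

64.54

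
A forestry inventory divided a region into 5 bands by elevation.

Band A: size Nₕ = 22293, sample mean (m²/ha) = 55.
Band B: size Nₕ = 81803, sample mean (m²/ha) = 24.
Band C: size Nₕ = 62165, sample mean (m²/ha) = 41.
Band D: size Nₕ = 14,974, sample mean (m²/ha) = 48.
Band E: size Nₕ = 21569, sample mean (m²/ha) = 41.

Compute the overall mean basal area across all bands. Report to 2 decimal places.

36.20

N = 202804; weights Wₕ = Nₕ/N = (0.1099, 0.4034, 0.3065, 0.0738, 0.1064).
x̄_st = Σ Wₕ·x̄ₕ = 0.1099·55 + 0.4034·24 + 0.3065·41 + 0.0738·48 + 0.1064·41 ≈ 36.1987...
→ 36.20.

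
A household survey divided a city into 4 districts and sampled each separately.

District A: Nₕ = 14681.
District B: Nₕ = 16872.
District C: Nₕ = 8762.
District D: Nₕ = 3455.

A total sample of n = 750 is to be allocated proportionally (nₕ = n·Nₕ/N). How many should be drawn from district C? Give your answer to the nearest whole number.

150

Share of district C = 8762/43770 = 0.20018.
Allocate 750 × 0.20018 = 150.137... → 150.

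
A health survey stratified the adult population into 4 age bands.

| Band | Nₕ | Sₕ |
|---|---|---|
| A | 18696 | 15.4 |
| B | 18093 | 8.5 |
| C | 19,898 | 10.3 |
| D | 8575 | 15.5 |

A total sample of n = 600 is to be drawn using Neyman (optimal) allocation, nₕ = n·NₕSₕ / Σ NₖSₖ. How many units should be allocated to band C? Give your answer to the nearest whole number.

Σ NₕSₕ = 18696·15.4 + 18093·8.5 + 19898·10.3 + 8575·15.5 = 779570.8.
Share for C: 204949.4/779570.8 = 0.26290.
n_C = 600 × 0.26290 = 157.740... → 158.

158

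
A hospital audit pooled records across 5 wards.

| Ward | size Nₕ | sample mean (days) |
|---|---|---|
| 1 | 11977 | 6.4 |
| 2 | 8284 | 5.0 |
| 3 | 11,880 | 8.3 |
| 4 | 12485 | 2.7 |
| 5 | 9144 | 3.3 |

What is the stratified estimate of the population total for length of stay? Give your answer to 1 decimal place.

Population total = Σ Nₕ·x̄ₕ (each stratum's size times its mean).
11977·6.4 + 8284·5.0 + 11880·8.3 + 12485·2.7 + 9144·3.3 = 76652.8 + 41420 + 98604 + 33709.5 + 30175.2 = 280561.5.

280561.5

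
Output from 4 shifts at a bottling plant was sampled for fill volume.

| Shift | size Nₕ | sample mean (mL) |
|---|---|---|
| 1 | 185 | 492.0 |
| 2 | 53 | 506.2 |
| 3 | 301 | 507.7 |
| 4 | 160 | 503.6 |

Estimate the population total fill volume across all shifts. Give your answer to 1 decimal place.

351242.3

1: 185·492.0 = 91020
2: 53·506.2 = 26828.6
3: 301·507.7 = 152817.7
4: 160·503.6 = 80576
τ̂ = Σ Nₕx̄ₕ = 351242.3.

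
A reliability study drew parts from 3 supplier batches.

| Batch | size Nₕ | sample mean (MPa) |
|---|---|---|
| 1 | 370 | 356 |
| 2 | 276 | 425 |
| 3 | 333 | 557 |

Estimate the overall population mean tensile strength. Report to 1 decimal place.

443.8

N = 979; weights Wₕ = Nₕ/N = (0.3779, 0.2819, 0.3401).
x̄_st = Σ Wₕ·x̄ₕ = 0.3779·356 + 0.2819·425 + 0.3401·557 ≈ 443.821...
→ 443.8.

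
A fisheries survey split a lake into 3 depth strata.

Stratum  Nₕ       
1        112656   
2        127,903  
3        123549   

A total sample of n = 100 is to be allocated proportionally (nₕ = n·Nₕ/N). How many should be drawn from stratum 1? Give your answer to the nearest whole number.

N = 112656 + 127903 + 123549 = 364108.
n_1 = 100·112656/364108 = 30.940... → 31.

31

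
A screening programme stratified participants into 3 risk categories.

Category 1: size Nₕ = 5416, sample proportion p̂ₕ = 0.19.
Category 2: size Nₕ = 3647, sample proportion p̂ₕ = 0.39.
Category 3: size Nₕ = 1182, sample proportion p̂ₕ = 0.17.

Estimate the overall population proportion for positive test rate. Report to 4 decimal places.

0.2589

Wₕ = Nₕ/N with N = 10245: 0.5286, 0.3560, 0.1154.
p̂_st = 0.5286·0.19 + 0.3560·0.39 + 0.1154·0.17 ≈ 0.258888... → 0.2589.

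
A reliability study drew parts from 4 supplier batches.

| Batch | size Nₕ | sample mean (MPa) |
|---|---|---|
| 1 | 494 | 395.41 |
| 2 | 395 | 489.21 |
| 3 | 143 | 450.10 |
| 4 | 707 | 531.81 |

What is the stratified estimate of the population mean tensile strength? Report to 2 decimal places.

476.67

x̄_st = (Σ Nₕx̄ₕ) / (Σ Nₕ) = (494·395.41 + 395·489.21 + 143·450.10 + 707·531.81) / 1739
= 828924.46 / 1739 = 476.6673... → 476.67.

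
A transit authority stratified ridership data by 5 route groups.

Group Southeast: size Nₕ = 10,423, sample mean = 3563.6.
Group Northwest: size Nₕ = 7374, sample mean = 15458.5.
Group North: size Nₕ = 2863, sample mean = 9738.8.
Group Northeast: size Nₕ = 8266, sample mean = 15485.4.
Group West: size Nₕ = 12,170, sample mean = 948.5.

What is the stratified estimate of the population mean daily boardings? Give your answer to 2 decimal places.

N = 41096; weights Wₕ = Nₕ/N = (0.2536, 0.1794, 0.0697, 0.2011, 0.2961).
x̄_st = Σ Wₕ·x̄ₕ = 0.2536·3563.6 + 0.1794·15458.5 + 0.0697·9738.8 + 0.2011·15485.4 + 0.2961·948.5 ≈ 7751.6578...
→ 7751.66.

7751.66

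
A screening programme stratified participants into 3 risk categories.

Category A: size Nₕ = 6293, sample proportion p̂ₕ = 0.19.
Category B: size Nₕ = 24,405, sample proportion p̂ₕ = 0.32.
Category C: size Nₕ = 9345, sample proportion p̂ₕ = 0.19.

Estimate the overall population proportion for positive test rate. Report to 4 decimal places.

0.2692

Wₕ = Nₕ/N with N = 40043: 0.1572, 0.6095, 0.2334.
p̂_st = 0.1572·0.19 + 0.6095·0.32 + 0.2334·0.19 ≈ 0.269231... → 0.2692.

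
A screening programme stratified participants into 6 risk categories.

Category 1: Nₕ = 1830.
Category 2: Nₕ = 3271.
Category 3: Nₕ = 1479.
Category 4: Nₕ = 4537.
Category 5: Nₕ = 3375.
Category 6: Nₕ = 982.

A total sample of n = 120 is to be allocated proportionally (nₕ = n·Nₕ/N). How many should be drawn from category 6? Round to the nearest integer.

8

Share of category 6 = 982/15474 = 0.06346.
Allocate 120 × 0.06346 = 7.615... → 8.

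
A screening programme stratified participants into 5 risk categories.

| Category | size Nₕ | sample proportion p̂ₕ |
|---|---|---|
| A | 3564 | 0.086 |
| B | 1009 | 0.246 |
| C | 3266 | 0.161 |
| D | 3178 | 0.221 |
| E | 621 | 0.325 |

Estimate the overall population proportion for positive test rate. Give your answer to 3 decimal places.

N = 3564 + 1009 + 3266 + 3178 + 621 = 11638.
Overall proportion = Σ (Nₕ/N)·p̂ₕ.
Σ Nₕp̂ₕ = 306.504 + 248.214 + 525.826 + 702.338 + 201.825 = 1984.707.
1984.707 / 11638 = 0.17054... → 0.171.

0.171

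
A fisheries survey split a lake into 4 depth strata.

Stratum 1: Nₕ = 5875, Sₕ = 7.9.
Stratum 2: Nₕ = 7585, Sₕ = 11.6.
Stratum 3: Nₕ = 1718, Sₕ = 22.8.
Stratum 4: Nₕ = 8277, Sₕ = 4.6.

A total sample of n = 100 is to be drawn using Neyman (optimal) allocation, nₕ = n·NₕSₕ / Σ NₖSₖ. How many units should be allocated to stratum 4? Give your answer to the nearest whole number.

Σ NₕSₕ = 5875·7.9 + 7585·11.6 + 1718·22.8 + 8277·4.6 = 211643.1.
Share for 4: 38074.2/211643.1 = 0.17990.
n_4 = 100 × 0.17990 = 17.990... → 18.

18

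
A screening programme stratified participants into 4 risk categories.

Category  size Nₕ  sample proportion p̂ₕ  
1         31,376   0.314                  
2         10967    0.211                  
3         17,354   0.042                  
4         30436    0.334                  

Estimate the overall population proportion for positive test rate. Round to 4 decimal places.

N = 31376 + 10967 + 17354 + 30436 = 90133.
Overall proportion = Σ (Nₕ/N)·p̂ₕ.
Σ Nₕp̂ₕ = 9852.064 + 2314.037 + 728.868 + 10165.624 = 23060.593.
23060.593 / 90133 = 0.255851... → 0.2559.

0.2559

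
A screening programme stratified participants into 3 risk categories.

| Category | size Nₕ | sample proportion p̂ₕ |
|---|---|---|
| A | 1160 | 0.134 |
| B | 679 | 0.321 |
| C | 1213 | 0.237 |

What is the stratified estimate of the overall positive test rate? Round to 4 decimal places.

0.2165

N = 1160 + 679 + 1213 = 3052.
Overall proportion = Σ (Nₕ/N)·p̂ₕ.
Σ Nₕp̂ₕ = 155.44 + 217.959 + 287.481 = 660.88.
660.88 / 3052 = 0.216540... → 0.2165.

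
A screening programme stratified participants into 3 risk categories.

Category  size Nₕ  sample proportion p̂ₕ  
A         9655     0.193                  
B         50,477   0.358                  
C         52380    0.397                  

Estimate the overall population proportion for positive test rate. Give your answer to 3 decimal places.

Wₕ = Nₕ/N with N = 112512: 0.0858, 0.4486, 0.4656.
p̂_st = 0.0858·0.193 + 0.4486·0.358 + 0.4656·0.397 ≈ 0.36200... → 0.362.

0.362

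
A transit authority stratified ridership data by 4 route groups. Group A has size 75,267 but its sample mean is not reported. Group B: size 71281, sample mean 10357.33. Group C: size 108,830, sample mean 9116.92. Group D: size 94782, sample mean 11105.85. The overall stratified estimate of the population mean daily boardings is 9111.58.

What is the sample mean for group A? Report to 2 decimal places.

5412.74

Σ Nₕx̄ₕ = N·μ, so 75267·x̄_A = 350160·9111.58 − (71281·10357.33 + 108830·9116.92 + 94782·11105.85).
= 3190510852.8 − 2783109918.03 = 407400934.77.
x̄_A = 407400934.77 / 75267 = 5412.7431... → 5412.74.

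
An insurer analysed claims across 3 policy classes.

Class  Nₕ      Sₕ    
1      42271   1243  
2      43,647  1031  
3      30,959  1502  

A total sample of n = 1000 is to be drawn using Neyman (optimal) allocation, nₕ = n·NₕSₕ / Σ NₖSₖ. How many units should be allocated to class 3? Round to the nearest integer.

323

1: NₕSₕ = 42271·1243 = 52542853
2: NₕSₕ = 43647·1031 = 45000057
3: NₕSₕ = 30959·1502 = 46500418
Σ NₕSₕ = 144043328.
n_3 = 1000·46500418/144043328 = 322.822... → 323.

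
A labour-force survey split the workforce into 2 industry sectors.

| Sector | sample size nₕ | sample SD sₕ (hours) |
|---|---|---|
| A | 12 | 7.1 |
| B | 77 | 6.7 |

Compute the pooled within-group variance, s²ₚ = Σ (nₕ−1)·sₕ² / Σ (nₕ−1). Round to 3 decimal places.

A: (12−1)·7.1² = 11·50.41 = 554.51
B: (77−1)·6.7² = 76·44.89 = 3411.64
Numerator = 3966.15; denominator = Σ(nₕ−1) = 87.
s²ₚ = 3966.15/87 = 45.58793... → 45.588.

45.588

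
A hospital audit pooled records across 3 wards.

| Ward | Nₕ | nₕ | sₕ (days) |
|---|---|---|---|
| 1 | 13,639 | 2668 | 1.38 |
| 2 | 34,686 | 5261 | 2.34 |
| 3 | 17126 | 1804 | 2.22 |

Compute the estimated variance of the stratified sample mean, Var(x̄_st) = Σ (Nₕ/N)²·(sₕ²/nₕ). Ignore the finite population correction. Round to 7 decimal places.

0.0005103

N = 65451; Wₕ = Nₕ/N.
ward 1: (13639/65451)²·1.38²/2668 = 0.0000309959
ward 2: (34686/65451)²·2.34²/5261 = 0.0002923070
ward 3: (17126/65451)²·2.22²/1804 = 0.0001870461
Sum = 0.0005103491 → 0.0005103.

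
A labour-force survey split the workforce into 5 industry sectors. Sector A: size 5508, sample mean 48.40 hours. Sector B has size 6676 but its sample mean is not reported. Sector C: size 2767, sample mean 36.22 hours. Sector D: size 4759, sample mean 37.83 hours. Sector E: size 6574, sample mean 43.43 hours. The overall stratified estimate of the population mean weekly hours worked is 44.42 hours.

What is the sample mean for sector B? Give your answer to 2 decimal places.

50.21

Σ Nₕx̄ₕ = N·μ, so 6676·x̄_B = 26284·44.42 − (5508·48.40 + 2767·36.22 + 4759·37.83 + 6574·43.43).
= 1167535.28 − 832349.73 = 335185.55.
x̄_B = 335185.55 / 6676 = 50.2075... → 50.21.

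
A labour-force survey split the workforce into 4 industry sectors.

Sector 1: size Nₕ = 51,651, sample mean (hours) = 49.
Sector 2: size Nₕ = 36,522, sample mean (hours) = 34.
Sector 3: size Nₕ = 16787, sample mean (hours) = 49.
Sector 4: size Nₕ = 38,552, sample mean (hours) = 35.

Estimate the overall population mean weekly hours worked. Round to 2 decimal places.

41.42

N = 51651 + 36522 + 16787 + 38552 = 143512.
The stratified mean weights each stratum mean by its population share Nₕ/N.
Σ Nₕx̄ₕ = 51651·49 + 36522·34 + 16787·49 + 38552·35 = 2530899 + 1241748 + 822563 + 1349320 = 5944530.
Divide by N: 5944530 / 143512 = 41.4218... → 41.42.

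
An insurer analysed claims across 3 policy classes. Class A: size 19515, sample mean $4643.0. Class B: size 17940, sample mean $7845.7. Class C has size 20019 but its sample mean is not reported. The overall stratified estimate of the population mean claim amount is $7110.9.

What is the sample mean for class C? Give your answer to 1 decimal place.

N = 19515 + 17940 + 20019 = 57474.
Overall total = μ·N = 7110.9·57474 = 408691866.6.
Subtract the known strata: 19515·4643.0 + 17940·7845.7 = 231360003.
Remaining total for class C: 408691866.6 − 231360003 = 177331863.6.
Divide by its size: 177331863.6 / 20019 = 8858.178... → 8858.2.

8858.2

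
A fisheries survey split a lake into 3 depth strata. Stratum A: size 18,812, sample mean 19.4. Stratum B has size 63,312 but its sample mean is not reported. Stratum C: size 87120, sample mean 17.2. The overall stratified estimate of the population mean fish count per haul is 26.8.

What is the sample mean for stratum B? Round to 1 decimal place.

Σ Nₕx̄ₕ = N·μ, so 63312·x̄_B = 169244·26.8 − (18812·19.4 + 87120·17.2).
= 4535739.2 − 1863416.8 = 2672322.4.
x̄_B = 2672322.4 / 63312 = 42.209... → 42.2.

42.2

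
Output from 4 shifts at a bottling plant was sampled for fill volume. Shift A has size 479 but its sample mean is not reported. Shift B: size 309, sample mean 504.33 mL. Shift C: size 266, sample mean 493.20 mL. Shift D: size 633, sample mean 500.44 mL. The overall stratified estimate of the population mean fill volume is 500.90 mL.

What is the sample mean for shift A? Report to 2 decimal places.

503.57

N = 479 + 309 + 266 + 633 = 1687.
Overall total = μ·N = 500.90·1687 = 845018.3.
Subtract the known strata: 309·504.33 + 266·493.20 + 633·500.44 = 603807.69.
Remaining total for shift A: 845018.3 − 603807.69 = 241210.61.
Divide by its size: 241210.61 / 479 = 503.5712... → 503.57.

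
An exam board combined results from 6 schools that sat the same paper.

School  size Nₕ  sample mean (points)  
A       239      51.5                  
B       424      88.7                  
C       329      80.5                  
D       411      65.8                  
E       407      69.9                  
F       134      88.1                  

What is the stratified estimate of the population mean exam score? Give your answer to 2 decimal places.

73.92

N = 1944; weights Wₕ = Nₕ/N = (0.1229, 0.2181, 0.1692, 0.2114, 0.2094, 0.0689).
x̄_st = Σ Wₕ·x̄ₕ = 0.1229·51.5 + 0.2181·88.7 + 0.1692·80.5 + 0.2114·65.8 + 0.2094·69.9 + 0.0689·88.1 ≈ 73.9199...
→ 73.92.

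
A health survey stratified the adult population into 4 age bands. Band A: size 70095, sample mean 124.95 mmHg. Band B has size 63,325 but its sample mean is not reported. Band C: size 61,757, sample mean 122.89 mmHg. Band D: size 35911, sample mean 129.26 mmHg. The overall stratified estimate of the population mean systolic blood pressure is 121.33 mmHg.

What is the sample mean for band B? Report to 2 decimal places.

Σ Nₕx̄ₕ = N·μ, so 63325·x̄_B = 231088·121.33 − (70095·124.95 + 61757·122.89 + 35911·129.26).
= 28037907.04 − 20989543.84 = 7048363.2.
x̄_B = 7048363.2 / 63325 = 111.3046... → 111.30.

111.30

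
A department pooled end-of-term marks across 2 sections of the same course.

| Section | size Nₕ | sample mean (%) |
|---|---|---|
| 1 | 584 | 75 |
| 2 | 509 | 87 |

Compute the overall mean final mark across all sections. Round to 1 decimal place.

80.6

N = 584 + 509 = 1093.
The stratified mean weights each stratum mean by its population share Nₕ/N.
Σ Nₕx̄ₕ = 584·75 + 509·87 = 43800 + 44283 = 88083.
Divide by N: 88083 / 1093 = 80.588... → 80.6.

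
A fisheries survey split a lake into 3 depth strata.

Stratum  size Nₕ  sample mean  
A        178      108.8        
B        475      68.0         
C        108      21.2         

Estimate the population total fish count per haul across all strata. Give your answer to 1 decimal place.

53956.0

Population total = Σ Nₕ·x̄ₕ (each stratum's size times its mean).
178·108.8 + 475·68.0 + 108·21.2 = 19366.4 + 32300 + 2289.6 = 53956.0.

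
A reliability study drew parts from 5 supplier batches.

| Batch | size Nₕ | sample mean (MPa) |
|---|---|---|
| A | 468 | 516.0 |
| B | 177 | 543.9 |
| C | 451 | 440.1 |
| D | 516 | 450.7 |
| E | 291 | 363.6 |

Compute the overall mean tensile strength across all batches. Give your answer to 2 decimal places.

459.60

N = 1903; weights Wₕ = Nₕ/N = (0.2459, 0.0930, 0.2370, 0.2712, 0.1529).
x̄_st = Σ Wₕ·x̄ₕ = 0.2459·516.0 + 0.0930·543.9 + 0.2370·440.1 + 0.2712·450.7 + 0.1529·363.6 ≈ 459.5965...
→ 459.60.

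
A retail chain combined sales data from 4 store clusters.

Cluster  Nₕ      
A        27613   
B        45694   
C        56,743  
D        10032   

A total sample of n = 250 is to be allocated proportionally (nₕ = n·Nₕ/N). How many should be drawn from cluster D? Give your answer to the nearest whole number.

N = 27613 + 45694 + 56743 + 10032 = 140082.
n_D = 250·10032/140082 = 17.904... → 18.

18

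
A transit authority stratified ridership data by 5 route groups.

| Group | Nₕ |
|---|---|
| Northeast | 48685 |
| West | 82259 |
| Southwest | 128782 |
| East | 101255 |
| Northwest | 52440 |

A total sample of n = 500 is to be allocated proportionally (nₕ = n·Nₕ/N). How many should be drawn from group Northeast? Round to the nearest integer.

59

N = 48685 + 82259 + 128782 + 101255 + 52440 = 413421.
n_Northeast = 500·48685/413421 = 58.881... → 59.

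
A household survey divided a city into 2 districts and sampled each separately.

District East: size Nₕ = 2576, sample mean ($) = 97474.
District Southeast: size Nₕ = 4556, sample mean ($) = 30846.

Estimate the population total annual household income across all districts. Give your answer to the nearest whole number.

East: 2576·97474 = 251093024
Southeast: 4556·30846 = 140534376
τ̂ = Σ Nₕx̄ₕ = 391627400.

391627400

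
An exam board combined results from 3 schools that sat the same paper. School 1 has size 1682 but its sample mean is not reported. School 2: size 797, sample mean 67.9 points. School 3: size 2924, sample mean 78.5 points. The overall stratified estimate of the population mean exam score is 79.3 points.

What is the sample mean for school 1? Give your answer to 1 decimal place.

86.1

N = 1682 + 797 + 2924 = 5403.
Overall total = μ·N = 79.3·5403 = 428457.9.
Subtract the known strata: 797·67.9 + 2924·78.5 = 283650.3.
Remaining total for school 1: 428457.9 − 283650.3 = 144807.6.
Divide by its size: 144807.6 / 1682 = 86.093... → 86.1.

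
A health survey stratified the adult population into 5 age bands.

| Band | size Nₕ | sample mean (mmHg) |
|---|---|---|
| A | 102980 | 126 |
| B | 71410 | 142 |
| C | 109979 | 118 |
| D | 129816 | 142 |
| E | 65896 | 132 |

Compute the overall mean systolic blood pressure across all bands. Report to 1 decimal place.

131.7

x̄_st = (Σ Nₕx̄ₕ) / (Σ Nₕ) = (102980·126 + 71410·142 + 109979·118 + 129816·142 + 65896·132) / 480081
= 63225366 / 480081 = 131.697... → 131.7.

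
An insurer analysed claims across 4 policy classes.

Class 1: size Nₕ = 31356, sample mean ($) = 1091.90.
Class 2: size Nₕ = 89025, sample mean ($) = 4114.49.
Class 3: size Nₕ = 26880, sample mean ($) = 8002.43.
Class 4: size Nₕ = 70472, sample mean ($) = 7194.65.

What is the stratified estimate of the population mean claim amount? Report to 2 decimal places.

x̄_st = (Σ Nₕx̄ₕ) / (Σ Nₕ) = (31356·1091.90 + 89025·4114.49 + 26880·8002.43 + 70472·7194.65) / 217733
= 1122656781.85 / 217733 = 5156.1168... → 5156.12.

5156.12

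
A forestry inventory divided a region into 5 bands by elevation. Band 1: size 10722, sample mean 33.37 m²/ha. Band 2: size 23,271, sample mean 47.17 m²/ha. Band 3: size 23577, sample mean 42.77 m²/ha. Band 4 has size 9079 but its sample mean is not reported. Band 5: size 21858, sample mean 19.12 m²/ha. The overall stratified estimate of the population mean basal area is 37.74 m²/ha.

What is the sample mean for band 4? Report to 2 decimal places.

N = 10722 + 23271 + 23577 + 9079 + 21858 = 88507.
Overall total = μ·N = 37.74·88507 = 3340254.18.
Subtract the known strata: 10722·33.37 + 23271·47.17 + 23577·42.77 + 21858·19.12 = 2881799.46.
Remaining total for band 4: 3340254.18 − 2881799.46 = 458454.72.
Divide by its size: 458454.72 / 9079 = 50.4962... → 50.50.

50.50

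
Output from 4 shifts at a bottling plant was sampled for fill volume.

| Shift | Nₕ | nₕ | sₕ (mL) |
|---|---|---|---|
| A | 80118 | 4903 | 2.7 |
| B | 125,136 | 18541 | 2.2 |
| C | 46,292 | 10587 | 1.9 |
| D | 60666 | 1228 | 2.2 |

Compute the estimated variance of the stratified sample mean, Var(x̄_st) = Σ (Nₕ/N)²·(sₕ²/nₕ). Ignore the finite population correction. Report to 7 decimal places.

0.0002962

N = 312212. Term for each stratum: Wₕ²sₕ²/nₕ.
Var(x̄_st) = 0.0000979099 + 0.0000419351 + 0.0000074963 + 0.0001488122 = 0.0002961535 → 0.0002962.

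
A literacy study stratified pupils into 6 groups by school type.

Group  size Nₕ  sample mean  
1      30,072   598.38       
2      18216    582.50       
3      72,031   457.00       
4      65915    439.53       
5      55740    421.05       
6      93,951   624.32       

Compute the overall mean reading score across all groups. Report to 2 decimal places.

x̄_st = (Σ Nₕx̄ₕ) / (Σ Nₕ) = (30072·598.38 + 18216·582.50 + 72031·457.00 + 65915·439.53 + 55740·421.05 + 93951·624.32) / 335925
= 172619905.63 / 335925 = 513.8644... → 513.86.

513.86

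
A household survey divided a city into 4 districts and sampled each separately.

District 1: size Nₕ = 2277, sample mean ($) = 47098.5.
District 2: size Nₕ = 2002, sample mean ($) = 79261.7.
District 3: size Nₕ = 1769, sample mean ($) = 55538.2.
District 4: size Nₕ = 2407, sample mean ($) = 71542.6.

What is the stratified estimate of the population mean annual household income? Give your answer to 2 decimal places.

63438.83

N = 2277 + 2002 + 1769 + 2407 = 8455.
The stratified mean weights each stratum mean by its population share Nₕ/N.
Σ Nₕx̄ₕ = 2277·47098.5 + 2002·79261.7 + 1769·55538.2 + 2407·71542.6 = 107243284.5 + 158681923.4 + 98247075.8 + 172203038.2 = 536375321.9.
Divide by N: 536375321.9 / 8455 = 63438.8317... → 63438.83.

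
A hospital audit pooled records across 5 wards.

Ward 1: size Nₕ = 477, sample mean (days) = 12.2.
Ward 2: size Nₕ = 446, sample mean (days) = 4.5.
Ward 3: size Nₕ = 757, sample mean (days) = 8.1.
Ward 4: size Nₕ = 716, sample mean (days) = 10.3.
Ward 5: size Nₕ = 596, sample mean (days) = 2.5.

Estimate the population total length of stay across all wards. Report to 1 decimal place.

22822.9

1: 477·12.2 = 5819.4
2: 446·4.5 = 2007
3: 757·8.1 = 6131.7
4: 716·10.3 = 7374.8
5: 596·2.5 = 1490
τ̂ = Σ Nₕx̄ₕ = 22822.9.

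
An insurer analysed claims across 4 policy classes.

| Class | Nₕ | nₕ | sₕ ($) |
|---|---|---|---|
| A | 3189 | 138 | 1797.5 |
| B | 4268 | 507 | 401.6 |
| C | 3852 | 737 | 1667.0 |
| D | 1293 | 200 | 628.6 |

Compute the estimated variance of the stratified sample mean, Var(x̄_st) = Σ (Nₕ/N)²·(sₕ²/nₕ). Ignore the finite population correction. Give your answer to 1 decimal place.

N = 12602. Term for each stratum: Wₕ²sₕ²/nₕ.
Var(x̄_st) = 1499.3009 + 36.4879 + 352.2876 + 20.7987 = 1908.8751 → 1908.9.

1908.9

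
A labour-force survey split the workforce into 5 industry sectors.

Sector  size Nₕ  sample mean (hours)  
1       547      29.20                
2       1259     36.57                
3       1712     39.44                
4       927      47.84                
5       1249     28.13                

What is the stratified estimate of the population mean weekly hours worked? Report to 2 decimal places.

36.71

N = 547 + 1259 + 1712 + 927 + 1249 = 5694.
Weight each subgroup mean by Nₕ/N and sum.
Σ Nₕx̄ₕ = 547·29.20 + 1259·36.57 + 1712·39.44 + 927·47.84 + 1249·28.13 = 15972.4 + 46041.63 + 67521.28 + 44347.68 + 35134.37 = 209017.36.
Divide by N: 209017.36 / 5694 = 36.7084... → 36.71.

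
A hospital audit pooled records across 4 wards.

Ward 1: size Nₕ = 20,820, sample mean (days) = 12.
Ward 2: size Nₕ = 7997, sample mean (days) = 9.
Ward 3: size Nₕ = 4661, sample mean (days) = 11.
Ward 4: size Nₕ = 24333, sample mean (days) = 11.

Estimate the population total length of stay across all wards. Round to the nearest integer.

640747

Estimate total by summing Nₕ·x̄ₕ over strata.
20820·12 + 7997·9 + 4661·11 + 24333·11 = 249840 + 71973 + 51271 + 267663 = 640747.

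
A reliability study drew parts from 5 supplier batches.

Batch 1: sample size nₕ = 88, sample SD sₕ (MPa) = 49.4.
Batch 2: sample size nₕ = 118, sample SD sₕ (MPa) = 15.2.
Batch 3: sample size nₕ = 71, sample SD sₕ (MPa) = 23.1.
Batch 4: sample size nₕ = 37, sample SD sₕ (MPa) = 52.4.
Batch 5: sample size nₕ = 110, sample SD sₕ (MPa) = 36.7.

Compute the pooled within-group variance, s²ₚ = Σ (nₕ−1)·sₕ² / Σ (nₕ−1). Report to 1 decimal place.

1: (88−1)·49.4² = 87·2440.36 = 212311.32
2: (118−1)·15.2² = 117·231.04 = 27031.68
3: (71−1)·23.1² = 70·533.61 = 37352.7
4: (37−1)·52.4² = 36·2745.76 = 98847.36
5: (110−1)·36.7² = 109·1346.89 = 146811.01
Numerator = 522354.07; denominator = Σ(nₕ−1) = 419.
s²ₚ = 522354.07/419 = 1246.668... → 1246.7.

1246.7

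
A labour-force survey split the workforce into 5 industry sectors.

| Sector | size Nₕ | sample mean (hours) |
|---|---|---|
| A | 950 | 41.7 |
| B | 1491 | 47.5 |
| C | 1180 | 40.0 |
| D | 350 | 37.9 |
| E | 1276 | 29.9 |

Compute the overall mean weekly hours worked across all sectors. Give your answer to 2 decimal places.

N = 5247; weights Wₕ = Nₕ/N = (0.1811, 0.2842, 0.2249, 0.0667, 0.2432).
x̄_st = Σ Wₕ·x̄ₕ = 0.1811·41.7 + 0.2842·47.5 + 0.2249·40.0 + 0.0667·37.9 + 0.2432·29.9 ≈ 39.8427...
→ 39.84.

39.84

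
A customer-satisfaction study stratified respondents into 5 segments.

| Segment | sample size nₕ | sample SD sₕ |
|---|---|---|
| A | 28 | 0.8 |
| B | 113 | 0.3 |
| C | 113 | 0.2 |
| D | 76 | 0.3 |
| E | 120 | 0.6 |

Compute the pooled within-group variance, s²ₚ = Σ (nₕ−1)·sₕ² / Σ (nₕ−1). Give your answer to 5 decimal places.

0.18299

A: (28−1)·0.8² = 27·0.64 = 17.28
B: (113−1)·0.3² = 112·0.09 = 10.08
C: (113−1)·0.2² = 112·0.04 = 4.48
D: (76−1)·0.3² = 75·0.09 = 6.75
E: (120−1)·0.6² = 119·0.36 = 42.84
Numerator = 81.43; denominator = Σ(nₕ−1) = 445.
s²ₚ = 81.43/445 = 0.1829888... → 0.18299.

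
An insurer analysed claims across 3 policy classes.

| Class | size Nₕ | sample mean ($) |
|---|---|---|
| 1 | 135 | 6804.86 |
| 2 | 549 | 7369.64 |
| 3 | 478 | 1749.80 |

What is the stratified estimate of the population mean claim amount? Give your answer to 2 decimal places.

x̄_st = (Σ Nₕx̄ₕ) / (Σ Nₕ) = (135·6804.86 + 549·7369.64 + 478·1749.80) / 1162
= 5800992.86 / 1162 = 4992.2486... → 4992.25.

4992.25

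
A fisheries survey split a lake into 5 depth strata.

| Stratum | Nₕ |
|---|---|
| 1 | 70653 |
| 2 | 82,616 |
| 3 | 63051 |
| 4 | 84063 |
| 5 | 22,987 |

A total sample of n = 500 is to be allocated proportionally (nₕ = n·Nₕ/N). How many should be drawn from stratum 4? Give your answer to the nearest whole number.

130

Share of stratum 4 = 84063/323370 = 0.25996.
Allocate 500 × 0.25996 = 129.980... → 130.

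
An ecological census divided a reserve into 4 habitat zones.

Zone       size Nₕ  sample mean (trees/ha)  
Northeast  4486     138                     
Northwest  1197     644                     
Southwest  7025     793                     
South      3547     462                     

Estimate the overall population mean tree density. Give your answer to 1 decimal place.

x̄_st = (Σ Nₕx̄ₕ) / (Σ Nₕ) = (4486·138 + 1197·644 + 7025·793 + 3547·462) / 16255
= 8599475 / 16255 = 529.036... → 529.0.

529.0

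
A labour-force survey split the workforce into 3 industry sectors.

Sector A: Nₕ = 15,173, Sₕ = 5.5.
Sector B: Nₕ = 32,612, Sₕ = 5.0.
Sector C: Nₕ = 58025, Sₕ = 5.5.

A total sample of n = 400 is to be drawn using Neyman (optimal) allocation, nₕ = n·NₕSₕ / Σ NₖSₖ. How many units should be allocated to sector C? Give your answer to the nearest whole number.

226

Σ NₕSₕ = 15173·5.5 + 32612·5.0 + 58025·5.5 = 565649.
Share for C: 319137.5/565649 = 0.56420.
n_C = 400 × 0.56420 = 225.679... → 226.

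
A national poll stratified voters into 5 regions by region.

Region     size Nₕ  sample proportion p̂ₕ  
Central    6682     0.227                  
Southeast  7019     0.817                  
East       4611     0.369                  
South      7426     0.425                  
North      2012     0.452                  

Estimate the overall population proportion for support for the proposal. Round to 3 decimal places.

N = 6682 + 7019 + 4611 + 7426 + 2012 = 27750.
Overall proportion = Σ (Nₕ/N)·p̂ₕ.
Σ Nₕp̂ₕ = 1516.814 + 5734.523 + 1701.459 + 3156.05 + 909.424 = 13018.27.
13018.27 / 27750 = 0.46913... → 0.469.

0.469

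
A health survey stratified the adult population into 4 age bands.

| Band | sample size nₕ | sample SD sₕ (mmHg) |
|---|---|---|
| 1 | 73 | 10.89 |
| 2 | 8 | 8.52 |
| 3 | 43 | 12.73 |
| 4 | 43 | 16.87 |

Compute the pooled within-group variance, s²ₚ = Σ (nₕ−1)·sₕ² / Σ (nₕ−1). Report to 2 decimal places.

170.59

1: (73−1)·10.89² = 72·118.5921 = 8538.6312
2: (8−1)·8.52² = 7·72.5904 = 508.1328
3: (43−1)·12.73² = 42·162.0529 = 6806.2218
4: (43−1)·16.87² = 42·284.5969 = 11953.0698
Numerator = 27806.0556; denominator = Σ(nₕ−1) = 163.
s²ₚ = 27806.0556/163 = 170.5893... → 170.59.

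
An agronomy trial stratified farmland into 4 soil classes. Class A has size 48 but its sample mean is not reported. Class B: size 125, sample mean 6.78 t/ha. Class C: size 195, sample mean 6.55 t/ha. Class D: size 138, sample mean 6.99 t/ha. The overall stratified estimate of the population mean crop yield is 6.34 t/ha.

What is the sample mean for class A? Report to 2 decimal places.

Σ Nₕx̄ₕ = N·μ, so 48·x̄_A = 506·6.34 − (125·6.78 + 195·6.55 + 138·6.99).
= 3208.04 − 3089.37 = 118.67.
x̄_A = 118.67 / 48 = 2.4723... → 2.47.

2.47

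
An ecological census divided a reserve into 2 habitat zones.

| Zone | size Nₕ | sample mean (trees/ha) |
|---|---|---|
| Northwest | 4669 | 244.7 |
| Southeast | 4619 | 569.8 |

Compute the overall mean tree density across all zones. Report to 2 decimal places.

406.37

N = 4669 + 4619 = 9288.
The stratified mean weights each stratum mean by its population share Nₕ/N.
Σ Nₕx̄ₕ = 4669·244.7 + 4619·569.8 = 1142504.3 + 2631906.2 = 3774410.5.
Divide by N: 3774410.5 / 9288 = 406.3749... → 406.37.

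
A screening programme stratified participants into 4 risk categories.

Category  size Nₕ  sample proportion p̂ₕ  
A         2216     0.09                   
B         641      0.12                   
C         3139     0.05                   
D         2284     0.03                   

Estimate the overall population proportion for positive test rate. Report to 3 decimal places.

Wₕ = Nₕ/N with N = 8280: 0.2676, 0.0774, 0.3791, 0.2758.
p̂_st = 0.2676·0.09 + 0.0774·0.12 + 0.3791·0.05 + 0.2758·0.03 ≈ 0.06061... → 0.061.

0.061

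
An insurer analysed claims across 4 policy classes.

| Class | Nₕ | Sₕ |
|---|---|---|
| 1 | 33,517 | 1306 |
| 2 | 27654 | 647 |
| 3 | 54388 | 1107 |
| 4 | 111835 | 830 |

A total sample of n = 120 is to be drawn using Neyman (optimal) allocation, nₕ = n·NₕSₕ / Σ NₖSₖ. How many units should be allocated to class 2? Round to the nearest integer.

10

1: NₕSₕ = 33517·1306 = 43773202
2: NₕSₕ = 27654·647 = 17892138
3: NₕSₕ = 54388·1107 = 60207516
4: NₕSₕ = 111835·830 = 92823050
Σ NₕSₕ = 214695906.
n_2 = 120·17892138/214695906 = 10.000... → 10.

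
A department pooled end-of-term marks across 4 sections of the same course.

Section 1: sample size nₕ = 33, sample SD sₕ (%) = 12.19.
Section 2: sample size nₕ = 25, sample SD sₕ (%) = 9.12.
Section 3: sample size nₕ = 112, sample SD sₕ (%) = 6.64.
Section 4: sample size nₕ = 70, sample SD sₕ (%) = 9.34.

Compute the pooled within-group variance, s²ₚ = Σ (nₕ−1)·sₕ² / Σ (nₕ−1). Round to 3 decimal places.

74.849

1: (33−1)·12.19² = 32·148.5961 = 4755.0752
2: (25−1)·9.12² = 24·83.1744 = 1996.1856
3: (112−1)·6.64² = 111·44.0896 = 4893.9456
4: (70−1)·9.34² = 69·87.2356 = 6019.2564
Numerator = 17664.4628; denominator = Σ(nₕ−1) = 236.
s²ₚ = 17664.4628/236 = 74.84942... → 74.849.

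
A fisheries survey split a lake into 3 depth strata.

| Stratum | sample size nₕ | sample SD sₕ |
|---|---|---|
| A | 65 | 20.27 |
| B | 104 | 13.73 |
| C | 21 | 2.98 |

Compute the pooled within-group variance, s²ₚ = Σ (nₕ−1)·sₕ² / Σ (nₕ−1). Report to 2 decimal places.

A: (65−1)·20.27² = 64·410.8729 = 26295.8656
B: (104−1)·13.73² = 103·188.5129 = 19416.8287
C: (21−1)·2.98² = 20·8.8804 = 177.608
Numerator = 45890.3023; denominator = Σ(nₕ−1) = 187.
s²ₚ = 45890.3023/187 = 245.4027... → 245.40.

245.40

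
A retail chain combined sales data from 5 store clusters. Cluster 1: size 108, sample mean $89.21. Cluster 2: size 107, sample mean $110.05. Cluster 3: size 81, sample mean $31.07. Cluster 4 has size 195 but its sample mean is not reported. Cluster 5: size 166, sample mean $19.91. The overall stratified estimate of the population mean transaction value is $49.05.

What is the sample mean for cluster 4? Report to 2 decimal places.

Σ Nₕx̄ₕ = N·μ, so 195·x̄_4 = 657·49.05 − (108·89.21 + 107·110.05 + 81·31.07 + 166·19.91).
= 32225.85 − 27231.76 = 4994.09.
x̄_4 = 4994.09 / 195 = 25.6107... → 25.61.

25.61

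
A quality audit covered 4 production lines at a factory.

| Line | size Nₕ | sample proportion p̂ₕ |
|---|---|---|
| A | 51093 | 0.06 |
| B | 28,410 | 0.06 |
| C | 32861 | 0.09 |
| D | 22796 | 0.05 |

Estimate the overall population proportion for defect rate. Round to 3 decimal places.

0.066

N = 51093 + 28410 + 32861 + 22796 = 135160.
Overall proportion = Σ (Nₕ/N)·p̂ₕ.
Σ Nₕp̂ₕ = 3065.58 + 1704.6 + 2957.49 + 1139.8 = 8867.47.
8867.47 / 135160 = 0.06561... → 0.066.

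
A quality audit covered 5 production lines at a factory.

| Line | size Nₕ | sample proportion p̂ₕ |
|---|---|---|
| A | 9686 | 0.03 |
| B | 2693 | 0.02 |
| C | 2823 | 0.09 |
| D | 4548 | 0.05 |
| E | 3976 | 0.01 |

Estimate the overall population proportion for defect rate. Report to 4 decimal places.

Wₕ = Nₕ/N with N = 23726: 0.4082, 0.1135, 0.1190, 0.1917, 0.1676.
p̂_st = 0.4082·0.03 + 0.1135·0.02 + 0.1190·0.09 + 0.1917·0.05 + 0.1676·0.01 ≈ 0.036486... → 0.0365.

0.0365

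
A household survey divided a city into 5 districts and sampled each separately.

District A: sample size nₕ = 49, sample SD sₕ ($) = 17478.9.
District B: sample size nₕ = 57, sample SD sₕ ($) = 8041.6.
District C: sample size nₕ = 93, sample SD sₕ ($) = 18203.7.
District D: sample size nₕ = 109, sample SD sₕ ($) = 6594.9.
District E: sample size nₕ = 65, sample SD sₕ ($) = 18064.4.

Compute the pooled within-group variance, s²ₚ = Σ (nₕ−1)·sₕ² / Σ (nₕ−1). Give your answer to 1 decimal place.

202049649.4

A: (49−1)·17478.9² = 48·305511945.21 = 14664573370.08
B: (57−1)·8041.6² = 56·64667330.56 = 3621370511.36
C: (93−1)·18203.7² = 92·331374693.69 = 30486471819.48
D: (109−1)·6594.9² = 108·43492706.01 = 4697212249.08
E: (65−1)·18064.4² = 64·326322547.36 = 20884643031.04
Numerator = 74354270981.04; denominator = Σ(nₕ−1) = 368.
s²ₚ = 74354270981.04/368 = 202049649.405 → 202049649.4.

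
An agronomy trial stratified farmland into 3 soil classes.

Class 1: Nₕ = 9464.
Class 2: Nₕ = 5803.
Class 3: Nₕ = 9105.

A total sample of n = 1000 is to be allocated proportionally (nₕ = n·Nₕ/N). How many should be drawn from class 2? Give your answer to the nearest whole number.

Share of class 2 = 5803/24372 = 0.23810.
Allocate 1000 × 0.23810 = 238.101... → 238.

238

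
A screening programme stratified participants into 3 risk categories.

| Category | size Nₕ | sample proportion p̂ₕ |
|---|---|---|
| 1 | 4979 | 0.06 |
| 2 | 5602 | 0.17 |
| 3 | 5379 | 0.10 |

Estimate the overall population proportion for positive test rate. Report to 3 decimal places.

N = 4979 + 5602 + 5379 = 15960.
Overall proportion = Σ (Nₕ/N)·p̂ₕ.
Σ Nₕp̂ₕ = 298.74 + 952.34 + 537.9 = 1788.98.
1788.98 / 15960 = 0.11209... → 0.112.

0.112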